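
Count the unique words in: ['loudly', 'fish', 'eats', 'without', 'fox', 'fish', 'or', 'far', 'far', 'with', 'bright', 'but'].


Listing all tokens and tracking unique types:
  Token 1: 'loudly' -> NEW (unique so far: 1)
  Token 2: 'fish' -> NEW (unique so far: 2)
  Token 3: 'eats' -> NEW (unique so far: 3)
  Token 4: 'without' -> NEW (unique so far: 4)
  Token 5: 'fox' -> NEW (unique so far: 5)
  Token 6: 'fish' -> duplicate (unique so far: 5)
  Token 7: 'or' -> NEW (unique so far: 6)
  Token 8: 'far' -> NEW (unique so far: 7)
  Token 9: 'far' -> duplicate (unique so far: 7)
  Token 10: 'with' -> NEW (unique so far: 8)
  Token 11: 'bright' -> NEW (unique so far: 9)
  Token 12: 'but' -> NEW (unique so far: 10)
Unique types: ('bright', 'but', 'eats', 'far', 'fish', 'fox', 'loudly', 'or', 'with', 'without')
Vocabulary size: 10

10


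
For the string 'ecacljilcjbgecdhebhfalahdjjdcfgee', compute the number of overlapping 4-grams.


String 'ecacljilcjbgecdhebhfalahdjjdcfgee' has length L = 33.
Number of overlapping n-grams = L - n + 1
Substituting: 33 - 4 + 1 = 30

30


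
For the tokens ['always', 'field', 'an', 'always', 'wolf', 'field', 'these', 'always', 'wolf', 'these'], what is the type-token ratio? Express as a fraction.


Tokens: 10
Unique types: ('always', 'an', 'field', 'these', 'wolf') = 5
TTR = 5/10
Simplify: divide both by 5 -> 1/2
TTR = 1/2

1/2


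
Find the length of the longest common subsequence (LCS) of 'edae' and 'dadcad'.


DP table for LCS of 'edae' and 'dadcad':
       d  a  d  c  a  d
    0  0  0  0  0  0  0
  e 0  0  0  0  0  0  0
  d 0  1  1  1  1  1  1
  a 0  1  2  2  2  2  2
  e 0  1  2  2  2  2  2
LCS: 'da'
LCS length = 2

2


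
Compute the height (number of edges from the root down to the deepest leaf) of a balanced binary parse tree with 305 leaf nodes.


In a balanced binary tree with n leaves the deepest leaf is ceil(log2(n)) edges below the root.
log2(305) = 8.2527
ceil(8.2527) = 9
height (edges) = 9

9


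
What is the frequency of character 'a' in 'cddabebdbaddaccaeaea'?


Scanning 'cddabebdbaddaccaeaea' for 'a':
  Position 3: 'a' -> MATCH (count: 1)
  Position 9: 'a' -> MATCH (count: 2)
  Position 12: 'a' -> MATCH (count: 3)
  Position 15: 'a' -> MATCH (count: 4)
  Position 17: 'a' -> MATCH (count: 5)
  Position 19: 'a' -> MATCH (count: 6)
Total occurrences of 'a': 6

6


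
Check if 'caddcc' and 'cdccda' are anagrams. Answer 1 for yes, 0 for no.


Sort characters of 'caddcc': 'acccdd'
Sort characters of 'cdccda': 'acccdd'
Sorted forms match -> they ARE anagrams
Result: 1

1


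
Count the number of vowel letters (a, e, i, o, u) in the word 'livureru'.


Scanning each character of 'livureru':
  Position 1: 'l' -> consonant (running count: 0)
  Position 2: 'i' -> vowel (running count: 1)
  Position 3: 'v' -> consonant (running count: 1)
  Position 4: 'u' -> vowel (running count: 2)
  Position 5: 'r' -> consonant (running count: 2)
  Position 6: 'e' -> vowel (running count: 3)
  Position 7: 'r' -> consonant (running count: 3)
  Position 8: 'u' -> vowel (running count: 4)
Total vowels: 4

4


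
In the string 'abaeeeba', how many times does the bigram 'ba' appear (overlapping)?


Scanning 'abaeeeba' for bigram 'ba':
  Position 0: 'ab' -> no
  Position 1: 'ba' -> MATCH
  Position 2: 'ae' -> no
  Position 3: 'ee' -> no
  Position 4: 'ee' -> no
  Position 5: 'eb' -> no
  Position 6: 'ba' -> MATCH
Total matches: 2

2


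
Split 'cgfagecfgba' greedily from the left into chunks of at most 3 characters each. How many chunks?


'cgfagecfgba' has 11 characters.
Chunking with max size 3:
  Chunk 1: 'cgf' (positions 0-2)
  Chunk 2: 'age' (positions 3-5)
  Chunk 3: 'cfg' (positions 6-8)
  Chunk 4: 'ba' (positions 9-10)
Total chunks: ceil(11 / 3) = 4

4


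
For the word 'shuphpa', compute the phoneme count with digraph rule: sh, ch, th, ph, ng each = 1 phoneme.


Parsing 'shuphpa' greedily, digraphs first:
  'sh' -> digraph (1 consonant phoneme) (phonemes so far: 1)
  'u' -> vowel phoneme (phonemes so far: 2)
  'ph' -> digraph (1 consonant phoneme) (phonemes so far: 3)
  'p' -> consonant phoneme (phonemes so far: 4)
  'a' -> vowel phoneme (phonemes so far: 5)
Total phonemes: 5

5


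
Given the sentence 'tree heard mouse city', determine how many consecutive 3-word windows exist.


Word trigrams from [4] words:
  Trigram 1: (tree heard mouse)
  Trigram 2: (heard mouse city)
Total word trigrams: 4 - 2 = 2

2


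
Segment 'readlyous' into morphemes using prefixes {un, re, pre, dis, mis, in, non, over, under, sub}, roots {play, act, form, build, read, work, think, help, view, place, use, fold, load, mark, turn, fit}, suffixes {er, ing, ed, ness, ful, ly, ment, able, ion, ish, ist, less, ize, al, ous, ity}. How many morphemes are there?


Segmenting 'readlyous' against the inventory:
  'read' -> root (morpheme 1)
  'ly' -> suffix (morpheme 2)
  'ous' -> suffix (morpheme 3)
Total morphemes: 3

3


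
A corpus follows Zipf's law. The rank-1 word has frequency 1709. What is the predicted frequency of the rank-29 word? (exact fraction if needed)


Zipf's law: freq(rank) = f1 / rank
f1 = 1709, rank = 29
freq = 1709 / 29
GCD(1709, 29) = 1
Simplified: 1709/29

1709/29


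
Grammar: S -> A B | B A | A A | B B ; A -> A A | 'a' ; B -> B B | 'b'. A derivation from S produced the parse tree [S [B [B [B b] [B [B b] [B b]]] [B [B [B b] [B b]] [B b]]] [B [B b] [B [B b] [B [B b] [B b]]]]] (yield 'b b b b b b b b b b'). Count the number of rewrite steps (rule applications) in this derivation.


Every bracketed nonterminal node [X ...] in the tree is produced by exactly one rule application.
Reading the tree off as a leftmost derivation:
  Step 1: S  =>  B B   (applied S -> B B)
  Step 2: B B  =>  B B B   (applied B -> B B)
  Step 3: B B B  =>  B B B B   (applied B -> B B)
  Step 4: B B B B  =>  b B B B   (applied B -> b)
  Step 5: b B B B  =>  b B B B B   (applied B -> B B)
  Step 6: b B B B B  =>  b b B B B   (applied B -> b)
  Step 7: b b B B B  =>  b b b B B   (applied B -> b)
  Step 8: b b b B B  =>  b b b B B B   (applied B -> B B)
  Step 9: b b b B B B  =>  b b b B B B B   (applied B -> B B)
  Step 10: b b b B B B B  =>  b b b b B B B   (applied B -> b)
  Step 11: b b b b B B B  =>  b b b b b B B   (applied B -> b)
  Step 12: b b b b b B B  =>  b b b b b b B   (applied B -> b)
  Step 13: b b b b b b B  =>  b b b b b b B B   (applied B -> B B)
  Step 14: b b b b b b B B  =>  b b b b b b b B   (applied B -> b)
  Step 15: b b b b b b b B  =>  b b b b b b b B B   (applied B -> B B)
  Step 16: b b b b b b b B B  =>  b b b b b b b b B   (applied B -> b)
  Step 17: b b b b b b b b B  =>  b b b b b b b b B B   (applied B -> B B)
  Step 18: b b b b b b b b B B  =>  b b b b b b b b b B   (applied B -> b)
  Step 19: b b b b b b b b b B  =>  b b b b b b b b b b   (applied B -> b)
Final yield: b b b b b b b b b b
Total rewrite steps: 19

19


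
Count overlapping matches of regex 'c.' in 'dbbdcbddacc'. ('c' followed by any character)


Pattern: c. means 'c' followed by any character.
Scanning 'dbbdcbddacc' position-by-position:
  Pos 0: window 'db' -> no
  Pos 1: window 'bb' -> no
  Pos 2: window 'bd' -> no
  Pos 3: window 'dc' -> no
  Pos 4: window 'cb' -> MATCH
  Pos 5: window 'bd' -> no
  Pos 6: window 'dd' -> no
  Pos 7: window 'da' -> no
  Pos 8: window 'ac' -> no
  Pos 9: window 'cc' -> MATCH
  Pos 10: window 'c' -> no
Total matches: 2

2


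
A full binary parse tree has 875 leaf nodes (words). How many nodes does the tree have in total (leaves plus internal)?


Leaf nodes (terminals): 875
Internal nodes = n - 1 = 875 - 1 = 874
Total = leaves + internal = 875 + 874 = 1749

1749


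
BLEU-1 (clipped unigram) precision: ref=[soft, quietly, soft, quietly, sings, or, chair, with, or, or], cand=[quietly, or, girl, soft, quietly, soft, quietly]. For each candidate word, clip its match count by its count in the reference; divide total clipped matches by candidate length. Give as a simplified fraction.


Reference word counts: {'chair': 1, 'or': 3, 'quietly': 2, 'sings': 1, 'soft': 2, 'with': 1}
Checking each candidate word (with clipping):
  'quietly' -> in reference (ref count 2, used 1/2) -> match (matches: 1)
  'or' -> in reference (ref count 3, used 1/3) -> match (matches: 2)
  'girl' -> not in reference -> no match (matches: 2)
  'soft' -> in reference (ref count 2, used 1/2) -> match (matches: 3)
  'quietly' -> in reference (ref count 2, used 2/2) -> match (matches: 4)
  'soft' -> in reference (ref count 2, used 2/2) -> match (matches: 5)
  'quietly' -> ref count 2 already used up (2/2) -> clipped, no match (matches: 5)
Clipped matches: 5, Candidate length: 7
Precision = 5/7

5/7


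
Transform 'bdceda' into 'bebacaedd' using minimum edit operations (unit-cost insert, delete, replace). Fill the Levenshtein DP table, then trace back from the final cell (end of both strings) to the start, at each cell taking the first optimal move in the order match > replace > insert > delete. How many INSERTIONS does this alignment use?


Edit distance = 5. Backtracking from cell (6, 9) with preference match > replace > insert > delete,
then listing the resulting alignment 'bdceda' -> 'bebacaedd' left to right:
  Step 1: insert 'b' [insertion #1]
  Step 2: insert 'e' [insertion #2]
  Step 3: keep 'b'
  Step 4: replace d->a
  Step 5: keep 'c'
  Step 6: insert 'a' [insertion #3]
  Step 7: keep 'e'
  Step 8: keep 'd'
  Step 9: replace a->d
Total insertions: 3

3


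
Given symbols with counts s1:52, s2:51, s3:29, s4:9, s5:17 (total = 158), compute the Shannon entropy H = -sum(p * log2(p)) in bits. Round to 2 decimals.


Computing entropy H = -sum(p_i * log2(p_i)):
  s1: p = 52/158 = 0.3291, -p*log2(p) = 0.5277
  s2: p = 51/158 = 0.3228, -p*log2(p) = 0.5266
  s3: p = 29/158 = 0.1835, -p*log2(p) = 0.4489
  s4: p = 9/158 = 0.0570, -p*log2(p) = 0.2355
  s5: p = 17/158 = 0.1076, -p*log2(p) = 0.3461
H = sum of terms = 2.0848
Rounded to 2 decimals: 2.08

2.08


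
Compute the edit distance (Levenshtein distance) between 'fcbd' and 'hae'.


Building DP table for s1='fcbd' (len 4) and s2='hae' (len 3):
       h  a  e
    0  1  2  3
  f 1  1  2  3
  c 2  2  2  3
  b 3  3  3  3
  d 4  4  4  4
Edit distance = dp[4][3] = 4

4


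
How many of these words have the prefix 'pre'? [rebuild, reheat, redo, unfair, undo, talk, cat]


Checking each word for prefix 'pre':
  'rebuild' -> no (count: 0)
  'reheat' -> no (count: 0)
  'redo' -> no (count: 0)
  'unfair' -> no (count: 0)
  'undo' -> no (count: 0)
  'talk' -> no (count: 0)
  'cat' -> no (count: 0)
Total with prefix 'pre': 0

0


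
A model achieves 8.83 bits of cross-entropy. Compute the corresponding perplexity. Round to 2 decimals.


Perplexity formula: PP = 2^H
H = 8.83
PP = 2^8.83
Decompose: 2^8.83 = 2^8 * 2^0.83
2^8 = 256, 2^0.83 ~ 1.7776854
PP ~ 256 * 1.7776854 = 455.0874624
Rounded to 2 decimals: 455.09

455.09


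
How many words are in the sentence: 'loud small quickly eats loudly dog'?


Counting words by splitting on spaces:
  Word 1: 'loud'
  Word 2: 'small'
  Word 3: 'quickly'
  Word 4: 'eats'
  Word 5: 'loudly'
  Word 6: 'dog'
Total words: 6

6


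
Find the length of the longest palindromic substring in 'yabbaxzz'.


Scanning 'yabbaxzz' for palindromic substrings.
Substring at positions 1-4: 'abba'.
Check: reverse('abba') = 'abba' -> palindrome confirmed.
Neighbouring characters ('y' / 'x') break symmetry, so it cannot extend further.
No longer palindromic substring exists; longest length = 4

4


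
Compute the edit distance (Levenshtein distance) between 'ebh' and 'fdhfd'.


Building DP table for s1='ebh' (len 3) and s2='fdhfd' (len 5):
       f  d  h  f  d
    0  1  2  3  4  5
  e 1  1  2  3  4  5
  b 2  2  2  3  4  5
  h 3  3  3  2  3  4
Edit distance = dp[3][5] = 4

4


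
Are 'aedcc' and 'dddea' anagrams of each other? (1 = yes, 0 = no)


Sort characters of 'aedcc': 'accde'
Sort characters of 'dddea': 'addde'
Sorted forms differ -> they are NOT anagrams
Result: 0

0


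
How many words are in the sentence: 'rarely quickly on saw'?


Counting words by splitting on spaces:
  Word 1: 'rarely'
  Word 2: 'quickly'
  Word 3: 'on'
  Word 4: 'saw'
Total words: 4

4


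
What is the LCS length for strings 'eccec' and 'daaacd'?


DP table for LCS of 'eccec' and 'daaacd':
       d  a  a  a  c  d
    0  0  0  0  0  0  0
  e 0  0  0  0  0  0  0
  c 0  0  0  0  0  1  1
  c 0  0  0  0  0  1  1
  e 0  0  0  0  0  1  1
  c 0  0  0  0  0  1  1
LCS: 'c'
LCS length = 1

1


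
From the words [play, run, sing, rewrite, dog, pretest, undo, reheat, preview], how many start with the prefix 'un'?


Checking each word for prefix 'un':
  'play' -> no (count: 0)
  'run' -> no (count: 0)
  'sing' -> no (count: 0)
  'rewrite' -> no (count: 0)
  'dog' -> no (count: 0)
  'pretest' -> no (count: 0)
  'undo' -> YES, starts with 'un' (count: 1)
  'reheat' -> no (count: 1)
  'preview' -> no (count: 1)
Total with prefix 'un': 1

1


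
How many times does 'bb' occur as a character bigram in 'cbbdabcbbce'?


Scanning 'cbbdabcbbce' for bigram 'bb':
  Position 0: 'cb' -> no
  Position 1: 'bb' -> MATCH
  Position 2: 'bd' -> no
  Position 3: 'da' -> no
  Position 4: 'ab' -> no
  Position 5: 'bc' -> no
  Position 6: 'cb' -> no
  Position 7: 'bb' -> MATCH
  Position 8: 'bc' -> no
  Position 9: 'ce' -> no
Total matches: 2

2


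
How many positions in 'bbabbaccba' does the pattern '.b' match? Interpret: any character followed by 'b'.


Pattern: .b means any character followed by 'b'.
Scanning 'bbabbaccba' position-by-position:
  Pos 0: window 'bb' -> MATCH
  Pos 1: window 'ba' -> no
  Pos 2: window 'ab' -> MATCH
  Pos 3: window 'bb' -> MATCH
  Pos 4: window 'ba' -> no
  Pos 5: window 'ac' -> no
  Pos 6: window 'cc' -> no
  Pos 7: window 'cb' -> MATCH
  Pos 8: window 'ba' -> no
  Pos 9: window 'a' -> no
Total matches: 4

4


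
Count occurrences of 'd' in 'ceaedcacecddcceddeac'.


Scanning 'ceaedcacecddcceddeac' for 'd':
  Position 4: 'd' -> MATCH (count: 1)
  Position 10: 'd' -> MATCH (count: 2)
  Position 11: 'd' -> MATCH (count: 3)
  Position 15: 'd' -> MATCH (count: 4)
  Position 16: 'd' -> MATCH (count: 5)
Total occurrences of 'd': 5

5


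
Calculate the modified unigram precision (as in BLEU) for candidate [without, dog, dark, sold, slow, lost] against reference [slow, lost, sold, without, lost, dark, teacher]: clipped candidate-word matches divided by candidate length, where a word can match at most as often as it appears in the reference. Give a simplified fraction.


Reference word counts: {'dark': 1, 'lost': 2, 'slow': 1, 'sold': 1, 'teacher': 1, 'without': 1}
Checking each candidate word (with clipping):
  'without' -> in reference (ref count 1, used 1/1) -> match (matches: 1)
  'dog' -> not in reference -> no match (matches: 1)
  'dark' -> in reference (ref count 1, used 1/1) -> match (matches: 2)
  'sold' -> in reference (ref count 1, used 1/1) -> match (matches: 3)
  'slow' -> in reference (ref count 1, used 1/1) -> match (matches: 4)
  'lost' -> in reference (ref count 2, used 1/2) -> match (matches: 5)
Clipped matches: 5, Candidate length: 6
Precision = 5/6

5/6


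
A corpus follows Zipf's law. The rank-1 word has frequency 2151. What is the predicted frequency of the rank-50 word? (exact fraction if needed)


Zipf's law: freq(rank) = f1 / rank
f1 = 2151, rank = 50
freq = 2151 / 50
GCD(2151, 50) = 1
Simplified: 2151/50

2151/50


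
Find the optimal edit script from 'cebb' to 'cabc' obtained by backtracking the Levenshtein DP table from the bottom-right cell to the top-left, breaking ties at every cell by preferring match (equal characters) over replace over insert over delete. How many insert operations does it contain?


Edit distance = 2. Backtracking from cell (4, 4) with preference match > replace > insert > delete,
then listing the resulting alignment 'cebb' -> 'cabc' left to right:
  Step 1: keep 'c'
  Step 2: replace e->a
  Step 3: keep 'b'
  Step 4: replace b->c
Total insertions: 0

0


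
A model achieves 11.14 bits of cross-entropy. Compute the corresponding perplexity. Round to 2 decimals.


Perplexity formula: PP = 2^H
H = 11.14
PP = 2^11.14
Decompose: 2^11.14 = 2^11 * 2^0.14
2^11 = 2048, 2^0.14 ~ 1.1019051
PP ~ 2048 * 1.1019051 = 2256.7016448
Rounded to 2 decimals: 2256.70

2256.70


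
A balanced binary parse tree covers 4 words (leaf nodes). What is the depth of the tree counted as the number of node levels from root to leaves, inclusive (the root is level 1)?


In a balanced binary tree with n leaves the deepest leaf is ceil(log2(n)) edges below the root,
so counting node levels inclusive of root and leaves gives ceil(log2(n)) + 1 levels.
log2(4) = 2.0000
ceil(2.0000) = 2
levels = 2 + 1 = 3

3


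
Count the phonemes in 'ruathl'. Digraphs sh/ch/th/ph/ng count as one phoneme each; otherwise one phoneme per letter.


Parsing 'ruathl' greedily, digraphs first:
  'r' -> consonant phoneme (phonemes so far: 1)
  'u' -> vowel phoneme (phonemes so far: 2)
  'a' -> vowel phoneme (phonemes so far: 3)
  'th' -> digraph (1 consonant phoneme) (phonemes so far: 4)
  'l' -> consonant phoneme (phonemes so far: 5)
Total phonemes: 5

5


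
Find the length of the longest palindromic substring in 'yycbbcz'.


Scanning 'yycbbcz' for palindromic substrings.
Substring at positions 2-5: 'cbbc'.
Check: reverse('cbbc') = 'cbbc' -> palindrome confirmed.
Neighbouring characters ('y' / 'z') break symmetry, so it cannot extend further.
No longer palindromic substring exists; longest length = 4

4


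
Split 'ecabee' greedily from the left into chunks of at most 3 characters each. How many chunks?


'ecabee' has 6 characters.
Chunking with max size 3:
  Chunk 1: 'eca' (positions 0-2)
  Chunk 2: 'bee' (positions 3-5)
Total chunks: ceil(6 / 3) = 2

2


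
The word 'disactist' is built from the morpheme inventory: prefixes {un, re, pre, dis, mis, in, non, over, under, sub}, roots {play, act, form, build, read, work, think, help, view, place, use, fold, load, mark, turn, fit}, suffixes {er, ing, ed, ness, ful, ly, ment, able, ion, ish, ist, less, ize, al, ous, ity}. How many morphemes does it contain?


Segmenting 'disactist' against the inventory:
  'dis' -> prefix (morpheme 1)
  'act' -> root (morpheme 2)
  'ist' -> suffix (morpheme 3)
Total morphemes: 3

3


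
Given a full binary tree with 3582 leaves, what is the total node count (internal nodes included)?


Leaf nodes (terminals): 3582
Internal nodes = n - 1 = 3582 - 1 = 3581
Total = leaves + internal = 3582 + 3581 = 7163

7163


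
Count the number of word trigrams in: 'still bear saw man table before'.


Word trigrams from [6] words:
  Trigram 1: (still bear saw)
  Trigram 2: (bear saw man)
  Trigram 3: (saw man table)
  Trigram 4: (man table before)
Total word trigrams: 6 - 2 = 4

4


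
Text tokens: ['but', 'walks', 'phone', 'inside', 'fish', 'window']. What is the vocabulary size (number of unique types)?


Listing all tokens and tracking unique types:
  Token 1: 'but' -> NEW (unique so far: 1)
  Token 2: 'walks' -> NEW (unique so far: 2)
  Token 3: 'phone' -> NEW (unique so far: 3)
  Token 4: 'inside' -> NEW (unique so far: 4)
  Token 5: 'fish' -> NEW (unique so far: 5)
  Token 6: 'window' -> NEW (unique so far: 6)
Unique types: ('but', 'fish', 'inside', 'phone', 'walks', 'window')
Vocabulary size: 6

6


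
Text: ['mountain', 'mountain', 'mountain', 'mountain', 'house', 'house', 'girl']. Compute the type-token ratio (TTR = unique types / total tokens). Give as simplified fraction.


Tokens: 7
Unique types: ('girl', 'house', 'mountain') = 3
TTR = 3/7
Already in lowest terms.

3/7


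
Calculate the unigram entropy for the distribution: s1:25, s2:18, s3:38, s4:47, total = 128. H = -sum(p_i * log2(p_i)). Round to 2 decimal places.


Computing entropy H = -sum(p_i * log2(p_i)):
  s1: p = 25/128 = 0.1953, -p*log2(p) = 0.4602
  s2: p = 18/128 = 0.1406, -p*log2(p) = 0.3980
  s3: p = 38/128 = 0.2969, -p*log2(p) = 0.5201
  s4: p = 47/128 = 0.3672, -p*log2(p) = 0.5307
H = sum of terms = 1.9090
Rounded to 2 decimals: 1.91

1.91


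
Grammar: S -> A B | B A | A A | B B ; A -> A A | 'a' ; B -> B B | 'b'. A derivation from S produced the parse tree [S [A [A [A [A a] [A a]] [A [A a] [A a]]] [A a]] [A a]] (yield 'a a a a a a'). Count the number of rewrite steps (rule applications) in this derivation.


Every bracketed nonterminal node [X ...] in the tree is produced by exactly one rule application.
Reading the tree off as a leftmost derivation:
  Step 1: S  =>  A A   (applied S -> A A)
  Step 2: A A  =>  A A A   (applied A -> A A)
  Step 3: A A A  =>  A A A A   (applied A -> A A)
  Step 4: A A A A  =>  A A A A A   (applied A -> A A)
  Step 5: A A A A A  =>  a A A A A   (applied A -> a)
  Step 6: a A A A A  =>  a a A A A   (applied A -> a)
  Step 7: a a A A A  =>  a a A A A A   (applied A -> A A)
  Step 8: a a A A A A  =>  a a a A A A   (applied A -> a)
  Step 9: a a a A A A  =>  a a a a A A   (applied A -> a)
  Step 10: a a a a A A  =>  a a a a a A   (applied A -> a)
  Step 11: a a a a a A  =>  a a a a a a   (applied A -> a)
Final yield: a a a a a a
Total rewrite steps: 11

11


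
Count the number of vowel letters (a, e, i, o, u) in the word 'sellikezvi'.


Scanning each character of 'sellikezvi':
  Position 1: 's' -> consonant (running count: 0)
  Position 2: 'e' -> vowel (running count: 1)
  Position 3: 'l' -> consonant (running count: 1)
  Position 4: 'l' -> consonant (running count: 1)
  Position 5: 'i' -> vowel (running count: 2)
  Position 6: 'k' -> consonant (running count: 2)
  Position 7: 'e' -> vowel (running count: 3)
  Position 8: 'z' -> consonant (running count: 3)
  Position 9: 'v' -> consonant (running count: 3)
  Position 10: 'i' -> vowel (running count: 4)
Total vowels: 4

4


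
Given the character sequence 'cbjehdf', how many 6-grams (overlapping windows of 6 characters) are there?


String 'cbjehdf' has length L = 7.
Number of overlapping n-grams = L - n + 1
Substituting: 7 - 6 + 1 = 2

2


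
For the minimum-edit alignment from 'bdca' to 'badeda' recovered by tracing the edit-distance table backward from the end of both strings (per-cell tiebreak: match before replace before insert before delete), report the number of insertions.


Edit distance = 3. Backtracking from cell (4, 6) with preference match > replace > insert > delete,
then listing the resulting alignment 'bdca' -> 'badeda' left to right:
  Step 1: keep 'b'
  Step 2: insert 'a' [insertion #1]
  Step 3: keep 'd'
  Step 4: insert 'e' [insertion #2]
  Step 5: replace c->d
  Step 6: keep 'a'
Total insertions: 2

2


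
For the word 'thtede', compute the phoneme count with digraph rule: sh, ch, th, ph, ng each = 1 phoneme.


Parsing 'thtede' greedily, digraphs first:
  'th' -> digraph (1 consonant phoneme) (phonemes so far: 1)
  't' -> consonant phoneme (phonemes so far: 2)
  'e' -> vowel phoneme (phonemes so far: 3)
  'd' -> consonant phoneme (phonemes so far: 4)
  'e' -> vowel phoneme (phonemes so far: 5)
Total phonemes: 5

5


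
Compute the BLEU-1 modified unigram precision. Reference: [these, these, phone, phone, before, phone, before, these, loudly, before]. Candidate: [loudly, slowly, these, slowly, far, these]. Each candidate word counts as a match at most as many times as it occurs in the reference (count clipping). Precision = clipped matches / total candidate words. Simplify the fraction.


Reference word counts: {'before': 3, 'loudly': 1, 'phone': 3, 'these': 3}
Checking each candidate word (with clipping):
  'loudly' -> in reference (ref count 1, used 1/1) -> match (matches: 1)
  'slowly' -> not in reference -> no match (matches: 1)
  'these' -> in reference (ref count 3, used 1/3) -> match (matches: 2)
  'slowly' -> not in reference -> no match (matches: 2)
  'far' -> not in reference -> no match (matches: 2)
  'these' -> in reference (ref count 3, used 2/3) -> match (matches: 3)
Clipped matches: 3, Candidate length: 6
Precision = 3/6 = 1/2

1/2


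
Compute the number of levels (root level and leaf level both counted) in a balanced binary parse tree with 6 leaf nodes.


In a balanced binary tree with n leaves the deepest leaf is ceil(log2(n)) edges below the root,
so counting node levels inclusive of root and leaves gives ceil(log2(n)) + 1 levels.
log2(6) = 2.5850
ceil(2.5850) = 3
levels = 3 + 1 = 4

4


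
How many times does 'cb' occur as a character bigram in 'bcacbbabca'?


Scanning 'bcacbbabca' for bigram 'cb':
  Position 0: 'bc' -> no
  Position 1: 'ca' -> no
  Position 2: 'ac' -> no
  Position 3: 'cb' -> MATCH
  Position 4: 'bb' -> no
  Position 5: 'ba' -> no
  Position 6: 'ab' -> no
  Position 7: 'bc' -> no
  Position 8: 'ca' -> no
Total matches: 1

1


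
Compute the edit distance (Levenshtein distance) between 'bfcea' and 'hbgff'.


Building DP table for s1='bfcea' (len 5) and s2='hbgff' (len 5):
       h  b  g  f  f
    0  1  2  3  4  5
  b 1  1  1  2  3  4
  f 2  2  2  2  2  3
  c 3  3  3  3  3  3
  e 4  4  4  4  4  4
  a 5  5  5  5  5  5
Edit distance = dp[5][5] = 5

5


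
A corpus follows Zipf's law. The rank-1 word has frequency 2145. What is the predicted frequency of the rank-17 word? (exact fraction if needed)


Zipf's law: freq(rank) = f1 / rank
f1 = 2145, rank = 17
freq = 2145 / 17
GCD(2145, 17) = 1
Simplified: 2145/17

2145/17


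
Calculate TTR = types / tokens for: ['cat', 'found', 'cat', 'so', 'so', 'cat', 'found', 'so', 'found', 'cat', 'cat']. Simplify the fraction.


Tokens: 11
Unique types: ('cat', 'found', 'so') = 3
TTR = 3/11
Already in lowest terms.

3/11


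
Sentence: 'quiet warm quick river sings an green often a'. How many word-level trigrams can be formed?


Word trigrams from [9] words:
  Trigram 1: (quiet warm quick)
  Trigram 2: (warm quick river)
  Trigram 3: (quick river sings)
  Trigram 4: (river sings an)
  Trigram 5: (sings an green)
  Trigram 6: (an green often)
  Trigram 7: (green often a)
Total word trigrams: 9 - 2 = 7

7


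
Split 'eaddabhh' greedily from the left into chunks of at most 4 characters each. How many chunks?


'eaddabhh' has 8 characters.
Chunking with max size 4:
  Chunk 1: 'eadd' (positions 0-3)
  Chunk 2: 'abhh' (positions 4-7)
Total chunks: ceil(8 / 4) = 2

2


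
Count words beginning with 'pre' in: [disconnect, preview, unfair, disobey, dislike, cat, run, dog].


Checking each word for prefix 'pre':
  'disconnect' -> no (count: 0)
  'preview' -> YES, starts with 'pre' (count: 1)
  'unfair' -> no (count: 1)
  'disobey' -> no (count: 1)
  'dislike' -> no (count: 1)
  'cat' -> no (count: 1)
  'run' -> no (count: 1)
  'dog' -> no (count: 1)
Total with prefix 'pre': 1

1


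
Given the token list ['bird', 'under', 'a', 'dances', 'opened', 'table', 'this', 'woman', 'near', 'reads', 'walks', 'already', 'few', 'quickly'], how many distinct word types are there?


Listing all tokens and tracking unique types:
  Token 1: 'bird' -> NEW (unique so far: 1)
  Token 2: 'under' -> NEW (unique so far: 2)
  Token 3: 'a' -> NEW (unique so far: 3)
  Token 4: 'dances' -> NEW (unique so far: 4)
  Token 5: 'opened' -> NEW (unique so far: 5)
  Token 6: 'table' -> NEW (unique so far: 6)
  Token 7: 'this' -> NEW (unique so far: 7)
  Token 8: 'woman' -> NEW (unique so far: 8)
  Token 9: 'near' -> NEW (unique so far: 9)
  Token 10: 'reads' -> NEW (unique so far: 10)
  Token 11: 'walks' -> NEW (unique so far: 11)
  Token 12: 'already' -> NEW (unique so far: 12)
  Token 13: 'few' -> NEW (unique so far: 13)
  Token 14: 'quickly' -> NEW (unique so far: 14)
Unique types: ('a', 'already', 'bird', 'dances', 'few', 'near', 'opened', 'quickly', 'reads', 'table', 'this', 'under', 'walks', 'woman')
Vocabulary size: 14

14


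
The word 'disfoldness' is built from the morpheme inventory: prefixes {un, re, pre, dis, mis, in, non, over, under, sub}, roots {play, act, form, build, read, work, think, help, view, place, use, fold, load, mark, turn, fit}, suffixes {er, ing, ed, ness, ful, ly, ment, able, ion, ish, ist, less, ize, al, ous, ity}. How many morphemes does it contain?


Segmenting 'disfoldness' against the inventory:
  'dis' -> prefix (morpheme 1)
  'fold' -> root (morpheme 2)
  'ness' -> suffix (morpheme 3)
Total morphemes: 3

3


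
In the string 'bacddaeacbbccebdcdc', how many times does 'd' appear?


Scanning 'bacddaeacbbccebdcdc' for 'd':
  Position 3: 'd' -> MATCH (count: 1)
  Position 4: 'd' -> MATCH (count: 2)
  Position 15: 'd' -> MATCH (count: 3)
  Position 17: 'd' -> MATCH (count: 4)
Total occurrences of 'd': 4

4


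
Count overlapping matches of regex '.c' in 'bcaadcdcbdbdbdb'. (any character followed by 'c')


Pattern: .c means any character followed by 'c'.
Scanning 'bcaadcdcbdbdbdb' position-by-position:
  Pos 0: window 'bc' -> MATCH
  Pos 1: window 'ca' -> no
  Pos 2: window 'aa' -> no
  Pos 3: window 'ad' -> no
  Pos 4: window 'dc' -> MATCH
  Pos 5: window 'cd' -> no
  Pos 6: window 'dc' -> MATCH
  Pos 7: window 'cb' -> no
  Pos 8: window 'bd' -> no
  Pos 9: window 'db' -> no
  Pos 10: window 'bd' -> no
  Pos 11: window 'db' -> no
  Pos 12: window 'bd' -> no
  Pos 13: window 'db' -> no
  Pos 14: window 'b' -> no
Total matches: 3

3


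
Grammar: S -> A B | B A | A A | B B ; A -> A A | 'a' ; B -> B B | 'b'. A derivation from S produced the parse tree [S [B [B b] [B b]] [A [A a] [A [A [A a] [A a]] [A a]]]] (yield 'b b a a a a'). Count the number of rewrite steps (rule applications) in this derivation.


Every bracketed nonterminal node [X ...] in the tree is produced by exactly one rule application.
Reading the tree off as a leftmost derivation:
  Step 1: S  =>  B A   (applied S -> B A)
  Step 2: B A  =>  B B A   (applied B -> B B)
  Step 3: B B A  =>  b B A   (applied B -> b)
  Step 4: b B A  =>  b b A   (applied B -> b)
  Step 5: b b A  =>  b b A A   (applied A -> A A)
  Step 6: b b A A  =>  b b a A   (applied A -> a)
  Step 7: b b a A  =>  b b a A A   (applied A -> A A)
  Step 8: b b a A A  =>  b b a A A A   (applied A -> A A)
  Step 9: b b a A A A  =>  b b a a A A   (applied A -> a)
  Step 10: b b a a A A  =>  b b a a a A   (applied A -> a)
  Step 11: b b a a a A  =>  b b a a a a   (applied A -> a)
Final yield: b b a a a a
Total rewrite steps: 11

11


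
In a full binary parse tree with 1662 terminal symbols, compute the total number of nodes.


Leaf nodes (terminals): 1662
Internal nodes = n - 1 = 1662 - 1 = 1661
Total = leaves + internal = 1662 + 1661 = 3323

3323


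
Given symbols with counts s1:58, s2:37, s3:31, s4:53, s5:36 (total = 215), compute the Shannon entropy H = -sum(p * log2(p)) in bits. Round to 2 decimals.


Computing entropy H = -sum(p_i * log2(p_i)):
  s1: p = 58/215 = 0.2698, -p*log2(p) = 0.5099
  s2: p = 37/215 = 0.1721, -p*log2(p) = 0.4369
  s3: p = 31/215 = 0.1442, -p*log2(p) = 0.4029
  s4: p = 53/215 = 0.2465, -p*log2(p) = 0.4980
  s5: p = 36/215 = 0.1674, -p*log2(p) = 0.4317
H = sum of terms = 2.2794
Rounded to 2 decimals: 2.28

2.28


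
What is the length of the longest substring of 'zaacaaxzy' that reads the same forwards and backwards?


Scanning 'zaacaaxzy' for palindromic substrings.
Substring at positions 1-5: 'aacaa'.
Check: reverse('aacaa') = 'aacaa' -> palindrome confirmed.
Neighbouring characters ('z' / 'x') break symmetry, so it cannot extend further.
No longer palindromic substring exists; longest length = 5

5


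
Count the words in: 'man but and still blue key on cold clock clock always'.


Counting words by splitting on spaces:
  Word 1: 'man'
  Word 2: 'but'
  Word 3: 'and'
  Word 4: 'still'
  Word 5: 'blue'
  Word 6: 'key'
  Word 7: 'on'
  Word 8: 'cold'
  Word 9: 'clock'
  Word 10: 'clock'
  Word 11: 'always'
Total words: 11

11


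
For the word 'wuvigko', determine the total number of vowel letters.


Scanning each character of 'wuvigko':
  Position 1: 'w' -> consonant (running count: 0)
  Position 2: 'u' -> vowel (running count: 1)
  Position 3: 'v' -> consonant (running count: 1)
  Position 4: 'i' -> vowel (running count: 2)
  Position 5: 'g' -> consonant (running count: 2)
  Position 6: 'k' -> consonant (running count: 2)
  Position 7: 'o' -> vowel (running count: 3)
Total vowels: 3

3


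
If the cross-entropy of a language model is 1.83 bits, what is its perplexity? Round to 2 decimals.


Perplexity formula: PP = 2^H
H = 1.83
PP = 2^1.83
Decompose: 2^1.83 = 2^1 * 2^0.83
2^1 = 2, 2^0.83 ~ 1.7776854
PP ~ 2 * 1.7776854 = 3.5553708
Rounded to 2 decimals: 3.56

3.56


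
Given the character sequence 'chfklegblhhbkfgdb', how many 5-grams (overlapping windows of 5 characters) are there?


String 'chfklegblhhbkfgdb' has length L = 17.
Number of overlapping n-grams = L - n + 1
Substituting: 17 - 5 + 1 = 13

13


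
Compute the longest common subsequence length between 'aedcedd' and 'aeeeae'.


DP table for LCS of 'aedcedd' and 'aeeeae':
       a  e  e  e  a  e
    0  0  0  0  0  0  0
  a 0  1  1  1  1  1  1
  e 0  1  2  2  2  2  2
  d 0  1  2  2  2  2  2
  c 0  1  2  2  2  2  2
  e 0  1  2  3  3  3  3
  d 0  1  2  3  3  3  3
  d 0  1  2  3  3  3  3
LCS: 'aee'
LCS length = 3

3


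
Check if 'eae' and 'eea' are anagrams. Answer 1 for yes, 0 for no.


Sort characters of 'eae': 'aee'
Sort characters of 'eea': 'aee'
Sorted forms match -> they ARE anagrams
Result: 1

1


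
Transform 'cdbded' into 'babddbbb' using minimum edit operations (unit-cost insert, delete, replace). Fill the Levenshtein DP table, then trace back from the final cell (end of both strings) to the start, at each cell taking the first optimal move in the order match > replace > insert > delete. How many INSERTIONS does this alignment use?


Edit distance = 6. Backtracking from cell (6, 8) with preference match > replace > insert > delete,
then listing the resulting alignment 'cdbded' -> 'babddbbb' left to right:
  Step 1: replace c->b
  Step 2: replace d->a
  Step 3: keep 'b'
  Step 4: insert 'd' [insertion #1]
  Step 5: keep 'd'
  Step 6: insert 'b' [insertion #2]
  Step 7: replace e->b
  Step 8: replace d->b
Total insertions: 2

2


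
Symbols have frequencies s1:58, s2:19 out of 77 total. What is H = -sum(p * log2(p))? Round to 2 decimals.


Computing entropy H = -sum(p_i * log2(p_i)):
  s1: p = 58/77 = 0.7532, -p*log2(p) = 0.3079
  s2: p = 19/77 = 0.2468, -p*log2(p) = 0.4982
H = sum of terms = 0.8061
Rounded to 2 decimals: 0.81

0.81


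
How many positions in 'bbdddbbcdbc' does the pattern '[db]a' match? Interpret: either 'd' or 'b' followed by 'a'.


Pattern: [db]a means either 'd' or 'b' followed by 'a'.
Scanning 'bbdddbbcdbc' position-by-position:
  Pos 0: window 'bb' -> no
  Pos 1: window 'bd' -> no
  Pos 2: window 'dd' -> no
  Pos 3: window 'dd' -> no
  Pos 4: window 'db' -> no
  Pos 5: window 'bb' -> no
  Pos 6: window 'bc' -> no
  Pos 7: window 'cd' -> no
  Pos 8: window 'db' -> no
  Pos 9: window 'bc' -> no
  Pos 10: window 'c' -> no
Total matches: 0

0


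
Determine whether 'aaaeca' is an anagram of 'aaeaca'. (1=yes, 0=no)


Sort characters of 'aaaeca': 'aaaace'
Sort characters of 'aaeaca': 'aaaace'
Sorted forms match -> they ARE anagrams
Result: 1

1


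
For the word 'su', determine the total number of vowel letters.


Scanning each character of 'su':
  Position 1: 's' -> consonant (running count: 0)
  Position 2: 'u' -> vowel (running count: 1)
Total vowels: 1

1


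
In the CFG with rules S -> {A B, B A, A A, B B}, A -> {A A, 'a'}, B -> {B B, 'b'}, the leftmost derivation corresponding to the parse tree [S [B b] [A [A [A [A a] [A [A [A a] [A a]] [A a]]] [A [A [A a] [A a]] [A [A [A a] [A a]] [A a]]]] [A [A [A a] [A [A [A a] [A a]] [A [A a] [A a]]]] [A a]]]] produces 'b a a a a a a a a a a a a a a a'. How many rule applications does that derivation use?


Every bracketed nonterminal node [X ...] in the tree is produced by exactly one rule application.
Reading the tree off as a leftmost derivation:
  Step 1: S  =>  B A   (applied S -> B A)
  Step 2: B A  =>  b A   (applied B -> b)
  Step 3: b A  =>  b A A   (applied A -> A A)
  Step 4: b A A  =>  b A A A   (applied A -> A A)
  Step 5: b A A A  =>  b A A A A   (applied A -> A A)
  Step 6: b A A A A  =>  b a A A A   (applied A -> a)
  Step 7: b a A A A  =>  b a A A A A   (applied A -> A A)
  Step 8: b a A A A A  =>  b a A A A A A   (applied A -> A A)
  Step 9: b a A A A A A  =>  b a a A A A A   (applied A -> a)
  Step 10: b a a A A A A  =>  b a a a A A A   (applied A -> a)
  Step 11: b a a a A A A  =>  b a a a a A A   (applied A -> a)
  Step 12: b a a a a A A  =>  b a a a a A A A   (applied A -> A A)
  Step 13: b a a a a A A A  =>  b a a a a A A A A   (applied A -> A A)
  Step 14: b a a a a A A A A  =>  b a a a a a A A A   (applied A -> a)
  Step 15: b a a a a a A A A  =>  b a a a a a a A A   (applied A -> a)
  Step 16: b a a a a a a A A  =>  b a a a a a a A A A   (applied A -> A A)
  Step 17: b a a a a a a A A A  =>  b a a a a a a A A A A   (applied A -> A A)
  Step 18: b a a a a a a A A A A  =>  b a a a a a a a A A A   (applied A -> a)
  Step 19: b a a a a a a a A A A  =>  b a a a a a a a a A A   (applied A -> a)
  Step 20: b a a a a a a a a A A  =>  b a a a a a a a a a A   (applied A -> a)
  Step 21: b a a a a a a a a a A  =>  b a a a a a a a a a A A   (applied A -> A A)
  Step 22: b a a a a a a a a a A A  =>  b a a a a a a a a a A A A   (applied A -> A A)
  Step 23: b a a a a a a a a a A A A  =>  b a a a a a a a a a a A A   (applied A -> a)
  Step 24: b a a a a a a a a a a A A  =>  b a a a a a a a a a a A A A   (applied A -> A A)
  Step 25: b a a a a a a a a a a A A A  =>  b a a a a a a a a a a A A A A   (applied A -> A A)
  Step 26: b a a a a a a a a a a A A A A  =>  b a a a a a a a a a a a A A A   (applied A -> a)
  Step 27: b a a a a a a a a a a a A A A  =>  b a a a a a a a a a a a a A A   (applied A -> a)
  Step 28: b a a a a a a a a a a a a A A  =>  b a a a a a a a a a a a a A A A   (applied A -> A A)
  Step 29: b a a a a a a a a a a a a A A A  =>  b a a a a a a a a a a a a a A A   (applied A -> a)
  Step 30: b a a a a a a a a a a a a a A A  =>  b a a a a a a a a a a a a a a A   (applied A -> a)
  Step 31: b a a a a a a a a a a a a a a A  =>  b a a a a a a a a a a a a a a a   (applied A -> a)
Final yield: b a a a a a a a a a a a a a a a
Total rewrite steps: 31

31


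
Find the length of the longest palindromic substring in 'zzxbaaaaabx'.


Scanning 'zzxbaaaaabx' for palindromic substrings.
Substring at positions 2-10: 'xbaaaaabx'.
Check: reverse('xbaaaaabx') = 'xbaaaaabx' -> palindrome confirmed.
Neighbouring characters ('z' / '-') break symmetry, so it cannot extend further.
No longer palindromic substring exists; longest length = 9

9


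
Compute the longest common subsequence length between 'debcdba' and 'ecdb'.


DP table for LCS of 'debcdba' and 'ecdb':
       e  c  d  b
    0  0  0  0  0
  d 0  0  0  1  1
  e 0  1  1  1  1
  b 0  1  1  1  2
  c 0  1  2  2  2
  d 0  1  2  3  3
  b 0  1  2  3  4
  a 0  1  2  3  4
LCS: 'ecdb'
LCS length = 4

4


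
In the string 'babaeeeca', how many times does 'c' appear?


Scanning 'babaeeeca' for 'c':
  Position 7: 'c' -> MATCH (count: 1)
Total occurrences of 'c': 1

1


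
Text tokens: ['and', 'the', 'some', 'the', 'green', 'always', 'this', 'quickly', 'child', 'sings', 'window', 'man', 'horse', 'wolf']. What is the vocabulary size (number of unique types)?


Listing all tokens and tracking unique types:
  Token 1: 'and' -> NEW (unique so far: 1)
  Token 2: 'the' -> NEW (unique so far: 2)
  Token 3: 'some' -> NEW (unique so far: 3)
  Token 4: 'the' -> duplicate (unique so far: 3)
  Token 5: 'green' -> NEW (unique so far: 4)
  Token 6: 'always' -> NEW (unique so far: 5)
  Token 7: 'this' -> NEW (unique so far: 6)
  Token 8: 'quickly' -> NEW (unique so far: 7)
  Token 9: 'child' -> NEW (unique so far: 8)
  Token 10: 'sings' -> NEW (unique so far: 9)
  Token 11: 'window' -> NEW (unique so far: 10)
  Token 12: 'man' -> NEW (unique so far: 11)
  Token 13: 'horse' -> NEW (unique so far: 12)
  Token 14: 'wolf' -> NEW (unique so far: 13)
Unique types: ('always', 'and', 'child', 'green', 'horse', 'man', 'quickly', 'sings', 'some', 'the', 'this', 'window', 'wolf')
Vocabulary size: 13

13
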